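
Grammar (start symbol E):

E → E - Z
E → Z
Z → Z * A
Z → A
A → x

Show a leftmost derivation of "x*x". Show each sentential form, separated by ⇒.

E⇒Z⇒Z*A⇒A*A⇒x*A⇒x*x

E ⇒ Z   [E → Z]
Z ⇒ Z*A   [Z → Z * A]
Z*A ⇒ A*A   [Z → A]
A*A ⇒ x*A   [A → x]
x*A ⇒ x*x   [A → x]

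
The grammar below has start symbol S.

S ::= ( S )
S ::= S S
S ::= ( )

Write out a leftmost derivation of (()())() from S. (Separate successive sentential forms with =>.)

S => SS   [S ::= S S]
SS => (S)S   [S ::= ( S )]
(S)S => (SS)S   [S ::= S S]
(SS)S => (()S)S   [S ::= ( )]
(()S)S => (()())S   [S ::= ( )]
(()())S => (()())()   [S ::= ( )]

S=>SS=>(S)S=>(SS)S=>(()S)S=>(()())S=>(()())()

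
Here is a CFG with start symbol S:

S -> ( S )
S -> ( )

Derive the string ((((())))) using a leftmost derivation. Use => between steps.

S => (S)   [S -> ( S )]
(S) => ((S))   [S -> ( S )]
((S)) => (((S)))   [S -> ( S )]
(((S))) => ((((S))))   [S -> ( S )]
((((S)))) => ((((()))))   [S -> ( )]

S => (S) => ((S)) => (((S))) => ((((S)))) => ((((()))))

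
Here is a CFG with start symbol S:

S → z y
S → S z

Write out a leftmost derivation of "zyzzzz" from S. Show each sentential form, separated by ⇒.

S ⇒ Sz   [S → S z]
Sz ⇒ Szz   [S → S z]
Szz ⇒ Szzz   [S → S z]
Szzz ⇒ Szzzz   [S → S z]
Szzzz ⇒ zyzzzz   [S → z y]

S ⇒ Sz ⇒ Szz ⇒ Szzz ⇒ Szzzz ⇒ zyzzzz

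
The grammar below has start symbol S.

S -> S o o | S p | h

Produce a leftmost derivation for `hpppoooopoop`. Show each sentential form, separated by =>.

S => Sp => Soop => Spoop => Soopoop => Soooopoop => Spoooopoop => Sppoooopoop => Spppoooopoop => hpppoooopoop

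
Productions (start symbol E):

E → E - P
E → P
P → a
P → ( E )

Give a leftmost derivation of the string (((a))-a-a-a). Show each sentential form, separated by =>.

E=>P=>(E)=>(E-P)=>(E-P-P)=>(E-P-P-P)=>(P-P-P-P)=>((E)-P-P-P)=>((P)-P-P-P)=>(((E))-P-P-P)=>(((P))-P-P-P)=>(((a))-P-P-P)=>(((a))-a-P-P)=>(((a))-a-a-P)=>(((a))-a-a-a)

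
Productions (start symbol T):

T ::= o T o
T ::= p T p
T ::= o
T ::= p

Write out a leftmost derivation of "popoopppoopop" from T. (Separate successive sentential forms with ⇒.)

T⇒pTp⇒poTop⇒popTpop⇒popoTopop⇒popooToopop⇒popoopTpoopop⇒popoopppoopop

T ⇒ pTp   [T ::= p T p]
pTp ⇒ poTop   [T ::= o T o]
poTop ⇒ popTpop   [T ::= p T p]
popTpop ⇒ popoTopop   [T ::= o T o]
popoTopop ⇒ popooToopop   [T ::= o T o]
popooToopop ⇒ popoopTpoopop   [T ::= p T p]
popoopTpoopop ⇒ popoopppoopop   [T ::= p]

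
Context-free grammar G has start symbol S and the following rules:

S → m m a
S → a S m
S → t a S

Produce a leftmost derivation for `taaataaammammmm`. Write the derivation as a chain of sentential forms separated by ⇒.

S ⇒ taS ⇒ taaSm ⇒ taaaSmm ⇒ taaataSmm ⇒ taaataaSmmm ⇒ taaataaaSmmmm ⇒ taaataaammammmm

S ⇒ taS   [S → t a S]
taS ⇒ taaSm   [S → a S m]
taaSm ⇒ taaaSmm   [S → a S m]
taaaSmm ⇒ taaataSmm   [S → t a S]
taaataSmm ⇒ taaataaSmmm   [S → a S m]
taaataaSmmm ⇒ taaataaaSmmmm   [S → a S m]
taaataaaSmmmm ⇒ taaataaammammmm   [S → m m a]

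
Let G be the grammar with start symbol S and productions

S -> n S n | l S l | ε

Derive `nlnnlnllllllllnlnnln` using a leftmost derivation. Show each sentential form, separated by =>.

S => nSn => nlSln => nlnSnln => nlnnSnnln => nlnnlSlnnln => nlnnlnSnlnnln => nlnnlnlSlnlnnln => nlnnlnllSllnlnnln => nlnnlnlllSlllnlnnln => nlnnlnllllSllllnlnnln => nlnnlnllllllllnlnnln

S => nSn   [S -> n S n]
nSn => nlSln   [S -> l S l]
nlSln => nlnSnln   [S -> n S n]
nlnSnln => nlnnSnnln   [S -> n S n]
nlnnSnnln => nlnnlSlnnln   [S -> l S l]
nlnnlSlnnln => nlnnlnSnlnnln   [S -> n S n]
nlnnlnSnlnnln => nlnnlnlSlnlnnln   [S -> l S l]
nlnnlnlSlnlnnln => nlnnlnllSllnlnnln   [S -> l S l]
nlnnlnllSllnlnnln => nlnnlnlllSlllnlnnln   [S -> l S l]
nlnnlnlllSlllnlnnln => nlnnlnllllSllllnlnnln   [S -> l S l]
nlnnlnllllSllllnlnnln => nlnnlnllllllllnlnnln   [S -> ε]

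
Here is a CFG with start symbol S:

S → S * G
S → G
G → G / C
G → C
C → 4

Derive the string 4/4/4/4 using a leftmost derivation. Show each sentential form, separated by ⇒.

S ⇒ G ⇒ G/C ⇒ G/C/C ⇒ G/C/C/C ⇒ C/C/C/C ⇒ 4/C/C/C ⇒ 4/4/C/C ⇒ 4/4/4/C ⇒ 4/4/4/4

S ⇒ G   [S → G]
G ⇒ G/C   [G → G / C]
G/C ⇒ G/C/C   [G → G / C]
G/C/C ⇒ G/C/C/C   [G → G / C]
G/C/C/C ⇒ C/C/C/C   [G → C]
C/C/C/C ⇒ 4/C/C/C   [C → 4]
4/C/C/C ⇒ 4/4/C/C   [C → 4]
4/4/C/C ⇒ 4/4/4/C   [C → 4]
4/4/4/C ⇒ 4/4/4/4   [C → 4]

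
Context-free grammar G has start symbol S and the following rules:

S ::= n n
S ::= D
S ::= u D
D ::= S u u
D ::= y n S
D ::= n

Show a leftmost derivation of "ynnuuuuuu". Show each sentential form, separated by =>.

S => D   [S ::= D]
D => ynS   [D ::= y n S]
ynS => ynD   [S ::= D]
ynD => ynSuu   [D ::= S u u]
ynSuu => ynDuu   [S ::= D]
ynDuu => ynSuuuu   [D ::= S u u]
ynSuuuu => ynDuuuu   [S ::= D]
ynDuuuu => ynSuuuuuu   [D ::= S u u]
ynSuuuuuu => ynDuuuuuu   [S ::= D]
ynDuuuuuu => ynnuuuuuu   [D ::= n]

S => D => ynS => ynD => ynSuu => ynDuu => ynSuuuu => ynDuuuu => ynSuuuuuu => ynDuuuuuu => ynnuuuuuu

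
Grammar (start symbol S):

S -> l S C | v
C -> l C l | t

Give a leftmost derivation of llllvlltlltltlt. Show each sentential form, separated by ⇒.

S ⇒ lSC ⇒ llSCC ⇒ lllSCCC ⇒ llllSCCCC ⇒ llllvCCCC ⇒ llllvlClCCC ⇒ llllvllCllCCC ⇒ llllvlltllCCC ⇒ llllvlltlltCC ⇒ llllvlltlltlClC ⇒ llllvlltlltltlC ⇒ llllvlltlltltlt

S ⇒ lSC   [S -> l S C]
lSC ⇒ llSCC   [S -> l S C]
llSCC ⇒ lllSCCC   [S -> l S C]
lllSCCC ⇒ llllSCCCC   [S -> l S C]
llllSCCCC ⇒ llllvCCCC   [S -> v]
llllvCCCC ⇒ llllvlClCCC   [C -> l C l]
llllvlClCCC ⇒ llllvllCllCCC   [C -> l C l]
llllvllCllCCC ⇒ llllvlltllCCC   [C -> t]
llllvlltllCCC ⇒ llllvlltlltCC   [C -> t]
llllvlltlltCC ⇒ llllvlltlltlClC   [C -> l C l]
llllvlltlltlClC ⇒ llllvlltlltltlC   [C -> t]
llllvlltlltltlC ⇒ llllvlltlltltlt   [C -> t]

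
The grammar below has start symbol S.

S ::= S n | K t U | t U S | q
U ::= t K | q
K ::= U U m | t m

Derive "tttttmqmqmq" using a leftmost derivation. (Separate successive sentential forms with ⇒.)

S ⇒ tUS ⇒ ttKS ⇒ ttUUmS ⇒ tttKUmS ⇒ tttUUmUmS ⇒ ttttKUmUmS ⇒ tttttmUmUmS ⇒ tttttmqmUmS ⇒ tttttmqmqmS ⇒ tttttmqmqmq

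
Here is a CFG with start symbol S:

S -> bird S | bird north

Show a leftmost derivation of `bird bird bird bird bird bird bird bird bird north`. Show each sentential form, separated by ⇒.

S ⇒ bird S ⇒ bird bird S ⇒ bird bird bird S ⇒ bird bird bird bird S ⇒ bird bird bird bird bird S ⇒ bird bird bird bird bird bird S ⇒ bird bird bird bird bird bird bird S ⇒ bird bird bird bird bird bird bird bird S ⇒ bird bird bird bird bird bird bird bird bird north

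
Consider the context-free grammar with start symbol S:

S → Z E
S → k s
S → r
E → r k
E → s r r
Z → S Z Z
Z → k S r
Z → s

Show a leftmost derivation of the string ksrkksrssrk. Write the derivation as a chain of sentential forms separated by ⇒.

S ⇒ ZE   [S → Z E]
ZE ⇒ SZZE   [Z → S Z Z]
SZZE ⇒ ksZZE   [S → k s]
ksZZE ⇒ ksSZZZE   [Z → S Z Z]
ksSZZZE ⇒ ksrZZZE   [S → r]
ksrZZZE ⇒ ksrkSrZZE   [Z → k S r]
ksrkSrZZE ⇒ ksrkksrZZE   [S → k s]
ksrkksrZZE ⇒ ksrkksrsZE   [Z → s]
ksrkksrsZE ⇒ ksrkksrssE   [Z → s]
ksrkksrssE ⇒ ksrkksrssrk   [E → r k]

S⇒ZE⇒SZZE⇒ksZZE⇒ksSZZZE⇒ksrZZZE⇒ksrkSrZZE⇒ksrkksrZZE⇒ksrkksrsZE⇒ksrkksrssE⇒ksrkksrssrk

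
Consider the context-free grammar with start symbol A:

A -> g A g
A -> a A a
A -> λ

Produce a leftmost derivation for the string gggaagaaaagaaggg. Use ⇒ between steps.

A⇒gAg⇒ggAgg⇒gggAggg⇒gggaAaggg⇒gggaaAaaggg⇒gggaagAgaaggg⇒gggaagaAagaaggg⇒gggaagaaAaagaaggg⇒gggaagaaaagaaggg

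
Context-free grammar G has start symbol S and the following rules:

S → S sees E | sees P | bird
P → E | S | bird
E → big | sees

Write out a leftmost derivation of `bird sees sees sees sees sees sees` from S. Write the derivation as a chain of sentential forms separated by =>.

S => S sees E   [S → S sees E]
S sees E => S sees E sees E   [S → S sees E]
S sees E sees E => S sees E sees E sees E   [S → S sees E]
S sees E sees E sees E => bird sees E sees E sees E   [S → bird]
bird sees E sees E sees E => bird sees sees sees E sees E   [E → sees]
bird sees sees sees E sees E => bird sees sees sees sees sees E   [E → sees]
bird sees sees sees sees sees E => bird sees sees sees sees sees sees   [E → sees]

S => S sees E => S sees E sees E => S sees E sees E sees E => bird sees E sees E sees E => bird sees sees sees E sees E => bird sees sees sees sees sees E => bird sees sees sees sees sees sees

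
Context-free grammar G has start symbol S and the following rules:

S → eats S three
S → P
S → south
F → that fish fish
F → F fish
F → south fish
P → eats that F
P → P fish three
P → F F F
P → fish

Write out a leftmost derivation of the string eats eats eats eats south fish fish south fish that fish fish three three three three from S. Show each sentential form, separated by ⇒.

S ⇒ eats S three   [S → eats S three]
eats S three ⇒ eats eats S three three   [S → eats S three]
eats eats S three three ⇒ eats eats eats S three three three   [S → eats S three]
eats eats eats S three three three ⇒ eats eats eats eats S three three three three   [S → eats S three]
eats eats eats eats S three three three three ⇒ eats eats eats eats P three three three three   [S → P]
eats eats eats eats P three three three three ⇒ eats eats eats eats F F F three three three three   [P → F F F]
eats eats eats eats F F F three three three three ⇒ eats eats eats eats F fish F F three three three three   [F → F fish]
eats eats eats eats F fish F F three three three three ⇒ eats eats eats eats south fish fish F F three three three three   [F → south fish]
eats eats eats eats south fish fish F F three three three three ⇒ eats eats eats eats south fish fish south fish F three three three three   [F → south fish]
eats eats eats eats south fish fish south fish F three three three three ⇒ eats eats eats eats south fish fish south fish that fish fish three three three three   [F → that fish fish]

S ⇒ eats S three ⇒ eats eats S three three ⇒ eats eats eats S three three three ⇒ eats eats eats eats S three three three three ⇒ eats eats eats eats P three three three three ⇒ eats eats eats eats F F F three three three three ⇒ eats eats eats eats F fish F F three three three three ⇒ eats eats eats eats south fish fish F F three three three three ⇒ eats eats eats eats south fish fish south fish F three three three three ⇒ eats eats eats eats south fish fish south fish that fish fish three three three three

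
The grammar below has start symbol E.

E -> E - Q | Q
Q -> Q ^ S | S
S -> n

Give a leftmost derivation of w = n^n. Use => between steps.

E=>Q=>Q^S=>S^S=>n^S=>n^n

E => Q   [E -> Q]
Q => Q^S   [Q -> Q ^ S]
Q^S => S^S   [Q -> S]
S^S => n^S   [S -> n]
n^S => n^n   [S -> n]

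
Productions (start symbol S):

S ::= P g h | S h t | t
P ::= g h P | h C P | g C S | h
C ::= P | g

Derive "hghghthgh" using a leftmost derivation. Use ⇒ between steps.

S ⇒ Pgh   [S ::= P g h]
Pgh ⇒ hCPgh   [P ::= h C P]
hCPgh ⇒ hPPgh   [C ::= P]
hPPgh ⇒ hgCSPgh   [P ::= g C S]
hgCSPgh ⇒ hgPSPgh   [C ::= P]
hgPSPgh ⇒ hghCPSPgh   [P ::= h C P]
hghCPSPgh ⇒ hghgPSPgh   [C ::= g]
hghgPSPgh ⇒ hghghSPgh   [P ::= h]
hghghSPgh ⇒ hghghtPgh   [S ::= t]
hghghtPgh ⇒ hghghthgh   [P ::= h]

S ⇒ Pgh ⇒ hCPgh ⇒ hPPgh ⇒ hgCSPgh ⇒ hgPSPgh ⇒ hghCPSPgh ⇒ hghgPSPgh ⇒ hghghSPgh ⇒ hghghtPgh ⇒ hghghthgh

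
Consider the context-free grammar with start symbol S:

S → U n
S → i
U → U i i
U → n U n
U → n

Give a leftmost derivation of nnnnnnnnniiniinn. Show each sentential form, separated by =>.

S => Un   [S → U n]
Un => nUnn   [U → n U n]
nUnn => nUiinn   [U → U i i]
nUiinn => nnUniinn   [U → n U n]
nnUniinn => nnUiiniinn   [U → U i i]
nnUiiniinn => nnnUniiniinn   [U → n U n]
nnnUniiniinn => nnnnUnniiniinn   [U → n U n]
nnnnUnniiniinn => nnnnnUnnniiniinn   [U → n U n]
nnnnnUnnniiniinn => nnnnnnnnniiniinn   [U → n]

S => Un => nUnn => nUiinn => nnUniinn => nnUiiniinn => nnnUniiniinn => nnnnUnniiniinn => nnnnnUnnniiniinn => nnnnnnnnniiniinn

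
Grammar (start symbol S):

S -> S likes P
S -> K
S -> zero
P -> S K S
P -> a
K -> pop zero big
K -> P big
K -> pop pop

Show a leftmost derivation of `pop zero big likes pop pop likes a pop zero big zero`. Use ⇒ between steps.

S ⇒ S likes P ⇒ K likes P ⇒ pop zero big likes P ⇒ pop zero big likes S K S ⇒ pop zero big likes S likes P K S ⇒ pop zero big likes K likes P K S ⇒ pop zero big likes pop pop likes P K S ⇒ pop zero big likes pop pop likes a K S ⇒ pop zero big likes pop pop likes a pop zero big S ⇒ pop zero big likes pop pop likes a pop zero big zero

S ⇒ S likes P   [S -> S likes P]
S likes P ⇒ K likes P   [S -> K]
K likes P ⇒ pop zero big likes P   [K -> pop zero big]
pop zero big likes P ⇒ pop zero big likes S K S   [P -> S K S]
pop zero big likes S K S ⇒ pop zero big likes S likes P K S   [S -> S likes P]
pop zero big likes S likes P K S ⇒ pop zero big likes K likes P K S   [S -> K]
pop zero big likes K likes P K S ⇒ pop zero big likes pop pop likes P K S   [K -> pop pop]
pop zero big likes pop pop likes P K S ⇒ pop zero big likes pop pop likes a K S   [P -> a]
pop zero big likes pop pop likes a K S ⇒ pop zero big likes pop pop likes a pop zero big S   [K -> pop zero big]
pop zero big likes pop pop likes a pop zero big S ⇒ pop zero big likes pop pop likes a pop zero big zero   [S -> zero]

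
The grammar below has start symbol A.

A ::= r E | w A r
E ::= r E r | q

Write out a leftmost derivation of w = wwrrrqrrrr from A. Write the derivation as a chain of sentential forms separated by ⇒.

A⇒wAr⇒wwArr⇒wwrErr⇒wwrrErrr⇒wwrrrErrrr⇒wwrrrqrrrr

A ⇒ wAr   [A ::= w A r]
wAr ⇒ wwArr   [A ::= w A r]
wwArr ⇒ wwrErr   [A ::= r E]
wwrErr ⇒ wwrrErrr   [E ::= r E r]
wwrrErrr ⇒ wwrrrErrrr   [E ::= r E r]
wwrrrErrrr ⇒ wwrrrqrrrr   [E ::= q]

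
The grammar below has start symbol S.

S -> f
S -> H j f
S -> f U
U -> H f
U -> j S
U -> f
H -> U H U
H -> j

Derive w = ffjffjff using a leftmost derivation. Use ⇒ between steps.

S⇒fU⇒fHf⇒fUHUf⇒fHfHUf⇒fUHUfHUf⇒ffHUfHUf⇒ffjUfHUf⇒ffjffHUf⇒ffjffjUf⇒ffjffjff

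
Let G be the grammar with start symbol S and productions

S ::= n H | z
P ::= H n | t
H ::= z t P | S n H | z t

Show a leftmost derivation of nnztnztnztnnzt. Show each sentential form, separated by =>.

S=>nH=>nSnH=>nnHnH=>nnztPnH=>nnztHnnH=>nnztSnHnnH=>nnztnHnHnnH=>nnztnztnHnnH=>nnztnztnztnnH=>nnztnztnztnnzt

S => nH   [S ::= n H]
nH => nSnH   [H ::= S n H]
nSnH => nnHnH   [S ::= n H]
nnHnH => nnztPnH   [H ::= z t P]
nnztPnH => nnztHnnH   [P ::= H n]
nnztHnnH => nnztSnHnnH   [H ::= S n H]
nnztSnHnnH => nnztnHnHnnH   [S ::= n H]
nnztnHnHnnH => nnztnztnHnnH   [H ::= z t]
nnztnztnHnnH => nnztnztnztnnH   [H ::= z t]
nnztnztnztnnH => nnztnztnztnnzt   [H ::= z t]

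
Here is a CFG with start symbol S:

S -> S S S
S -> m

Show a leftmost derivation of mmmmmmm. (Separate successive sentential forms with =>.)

S => SSS => SSSSS => SSSSSSS => mSSSSSS => mmSSSSS => mmmSSSS => mmmmSSS => mmmmmSS => mmmmmmS => mmmmmmm

S => SSS   [S -> S S S]
SSS => SSSSS   [S -> S S S]
SSSSS => SSSSSSS   [S -> S S S]
SSSSSSS => mSSSSSS   [S -> m]
mSSSSSS => mmSSSSS   [S -> m]
mmSSSSS => mmmSSSS   [S -> m]
mmmSSSS => mmmmSSS   [S -> m]
mmmmSSS => mmmmmSS   [S -> m]
mmmmmSS => mmmmmmS   [S -> m]
mmmmmmS => mmmmmmm   [S -> m]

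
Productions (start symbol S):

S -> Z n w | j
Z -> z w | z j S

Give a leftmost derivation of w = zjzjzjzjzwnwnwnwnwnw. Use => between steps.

S => Znw => zjSnw => zjZnwnw => zjzjSnwnw => zjzjZnwnwnw => zjzjzjSnwnwnw => zjzjzjZnwnwnwnw => zjzjzjzjSnwnwnwnw => zjzjzjzjZnwnwnwnwnw => zjzjzjzjzwnwnwnwnwnw

S => Znw   [S -> Z n w]
Znw => zjSnw   [Z -> z j S]
zjSnw => zjZnwnw   [S -> Z n w]
zjZnwnw => zjzjSnwnw   [Z -> z j S]
zjzjSnwnw => zjzjZnwnwnw   [S -> Z n w]
zjzjZnwnwnw => zjzjzjSnwnwnw   [Z -> z j S]
zjzjzjSnwnwnw => zjzjzjZnwnwnwnw   [S -> Z n w]
zjzjzjZnwnwnwnw => zjzjzjzjSnwnwnwnw   [Z -> z j S]
zjzjzjzjSnwnwnwnw => zjzjzjzjZnwnwnwnwnw   [S -> Z n w]
zjzjzjzjZnwnwnwnwnw => zjzjzjzjzwnwnwnwnwnw   [Z -> z w]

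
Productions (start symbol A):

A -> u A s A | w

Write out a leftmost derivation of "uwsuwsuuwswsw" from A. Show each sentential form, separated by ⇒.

A⇒uAsA⇒uwsA⇒uwsuAsA⇒uwsuwsA⇒uwsuwsuAsA⇒uwsuwsuuAsAsA⇒uwsuwsuuwsAsA⇒uwsuwsuuwswsA⇒uwsuwsuuwswsw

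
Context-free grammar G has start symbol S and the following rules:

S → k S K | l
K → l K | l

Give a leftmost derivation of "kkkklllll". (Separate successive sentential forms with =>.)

S => kSK   [S → k S K]
kSK => kkSKK   [S → k S K]
kkSKK => kkkSKKK   [S → k S K]
kkkSKKK => kkkkSKKKK   [S → k S K]
kkkkSKKKK => kkkklKKKK   [S → l]
kkkklKKKK => kkkkllKKK   [K → l]
kkkkllKKK => kkkklllKK   [K → l]
kkkklllKK => kkkkllllK   [K → l]
kkkkllllK => kkkklllll   [K → l]

S => kSK => kkSKK => kkkSKKK => kkkkSKKKK => kkkklKKKK => kkkkllKKK => kkkklllKK => kkkkllllK => kkkklllll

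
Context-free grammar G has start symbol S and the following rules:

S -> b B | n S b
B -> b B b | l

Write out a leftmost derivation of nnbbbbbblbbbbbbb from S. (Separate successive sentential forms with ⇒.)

S⇒nSb⇒nnSbb⇒nnbBbb⇒nnbbBbbb⇒nnbbbBbbbb⇒nnbbbbBbbbbb⇒nnbbbbbBbbbbbb⇒nnbbbbbbBbbbbbbb⇒nnbbbbbblbbbbbbb

S ⇒ nSb   [S -> n S b]
nSb ⇒ nnSbb   [S -> n S b]
nnSbb ⇒ nnbBbb   [S -> b B]
nnbBbb ⇒ nnbbBbbb   [B -> b B b]
nnbbBbbb ⇒ nnbbbBbbbb   [B -> b B b]
nnbbbBbbbb ⇒ nnbbbbBbbbbb   [B -> b B b]
nnbbbbBbbbbb ⇒ nnbbbbbBbbbbbb   [B -> b B b]
nnbbbbbBbbbbbb ⇒ nnbbbbbbBbbbbbbb   [B -> b B b]
nnbbbbbbBbbbbbbb ⇒ nnbbbbbblbbbbbbb   [B -> l]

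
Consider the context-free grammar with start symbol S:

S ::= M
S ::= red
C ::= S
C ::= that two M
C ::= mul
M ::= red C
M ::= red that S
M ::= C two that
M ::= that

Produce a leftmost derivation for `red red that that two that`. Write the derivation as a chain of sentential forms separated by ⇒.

S ⇒ M ⇒ C two that ⇒ S two that ⇒ M two that ⇒ red C two that ⇒ red S two that ⇒ red M two that ⇒ red red that S two that ⇒ red red that M two that ⇒ red red that that two that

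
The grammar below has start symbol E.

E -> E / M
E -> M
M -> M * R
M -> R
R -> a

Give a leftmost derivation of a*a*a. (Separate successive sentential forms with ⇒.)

E⇒M⇒M*R⇒M*R*R⇒R*R*R⇒a*R*R⇒a*a*R⇒a*a*a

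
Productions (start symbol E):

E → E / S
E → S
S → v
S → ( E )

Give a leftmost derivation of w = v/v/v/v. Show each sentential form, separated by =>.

E => E/S => E/S/S => E/S/S/S => S/S/S/S => v/S/S/S => v/v/S/S => v/v/v/S => v/v/v/v

E => E/S   [E → E / S]
E/S => E/S/S   [E → E / S]
E/S/S => E/S/S/S   [E → E / S]
E/S/S/S => S/S/S/S   [E → S]
S/S/S/S => v/S/S/S   [S → v]
v/S/S/S => v/v/S/S   [S → v]
v/v/S/S => v/v/v/S   [S → v]
v/v/v/S => v/v/v/v   [S → v]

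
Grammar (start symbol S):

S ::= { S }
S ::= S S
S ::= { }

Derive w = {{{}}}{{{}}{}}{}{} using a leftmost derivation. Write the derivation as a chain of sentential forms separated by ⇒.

S ⇒ SS ⇒ {S}S ⇒ {{S}}S ⇒ {{{}}}S ⇒ {{{}}}SS ⇒ {{{}}}{S}S ⇒ {{{}}}{SS}S ⇒ {{{}}}{{S}S}S ⇒ {{{}}}{{{}}S}S ⇒ {{{}}}{{{}}{}}S ⇒ {{{}}}{{{}}{}}SS ⇒ {{{}}}{{{}}{}}{}S ⇒ {{{}}}{{{}}{}}{}{}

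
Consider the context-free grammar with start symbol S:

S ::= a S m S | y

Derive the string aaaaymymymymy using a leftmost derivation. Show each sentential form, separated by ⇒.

S ⇒ aSmS ⇒ aaSmSmS ⇒ aaaSmSmSmS ⇒ aaaaSmSmSmSmS ⇒ aaaaymSmSmSmS ⇒ aaaaymymSmSmS ⇒ aaaaymymymSmS ⇒ aaaaymymymymS ⇒ aaaaymymymymy

S ⇒ aSmS   [S ::= a S m S]
aSmS ⇒ aaSmSmS   [S ::= a S m S]
aaSmSmS ⇒ aaaSmSmSmS   [S ::= a S m S]
aaaSmSmSmS ⇒ aaaaSmSmSmSmS   [S ::= a S m S]
aaaaSmSmSmSmS ⇒ aaaaymSmSmSmS   [S ::= y]
aaaaymSmSmSmS ⇒ aaaaymymSmSmS   [S ::= y]
aaaaymymSmSmS ⇒ aaaaymymymSmS   [S ::= y]
aaaaymymymSmS ⇒ aaaaymymymymS   [S ::= y]
aaaaymymymymS ⇒ aaaaymymymymy   [S ::= y]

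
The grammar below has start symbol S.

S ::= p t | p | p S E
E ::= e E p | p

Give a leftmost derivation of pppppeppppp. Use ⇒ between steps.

S⇒pSE⇒ppSEE⇒pppSEEE⇒ppppSEEEE⇒pppppEEEE⇒pppppeEpEEE⇒pppppeppEEE⇒pppppepppEE⇒pppppeppppE⇒pppppeppppp

S ⇒ pSE   [S ::= p S E]
pSE ⇒ ppSEE   [S ::= p S E]
ppSEE ⇒ pppSEEE   [S ::= p S E]
pppSEEE ⇒ ppppSEEEE   [S ::= p S E]
ppppSEEEE ⇒ pppppEEEE   [S ::= p]
pppppEEEE ⇒ pppppeEpEEE   [E ::= e E p]
pppppeEpEEE ⇒ pppppeppEEE   [E ::= p]
pppppeppEEE ⇒ pppppepppEE   [E ::= p]
pppppepppEE ⇒ pppppeppppE   [E ::= p]
pppppeppppE ⇒ pppppeppppp   [E ::= p]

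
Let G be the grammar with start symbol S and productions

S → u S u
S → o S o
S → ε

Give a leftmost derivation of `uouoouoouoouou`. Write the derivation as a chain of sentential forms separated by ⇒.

S ⇒ uSu ⇒ uoSou ⇒ uouSuou ⇒ uouoSouou ⇒ uouooSoouou ⇒ uouoouSuoouou ⇒ uouoouoSouoouou ⇒ uouoouoouoouou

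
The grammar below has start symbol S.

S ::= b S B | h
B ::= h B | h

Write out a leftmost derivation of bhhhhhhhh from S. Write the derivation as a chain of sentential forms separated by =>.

S=>bSB=>bhB=>bhhB=>bhhhB=>bhhhhB=>bhhhhhB=>bhhhhhhB=>bhhhhhhhB=>bhhhhhhhh

S => bSB   [S ::= b S B]
bSB => bhB   [S ::= h]
bhB => bhhB   [B ::= h B]
bhhB => bhhhB   [B ::= h B]
bhhhB => bhhhhB   [B ::= h B]
bhhhhB => bhhhhhB   [B ::= h B]
bhhhhhB => bhhhhhhB   [B ::= h B]
bhhhhhhB => bhhhhhhhB   [B ::= h B]
bhhhhhhhB => bhhhhhhhh   [B ::= h]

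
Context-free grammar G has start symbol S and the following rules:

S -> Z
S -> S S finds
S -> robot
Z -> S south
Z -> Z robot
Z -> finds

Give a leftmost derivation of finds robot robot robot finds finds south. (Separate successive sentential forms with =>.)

S => Z   [S -> Z]
Z => S south   [Z -> S south]
S south => S S finds south   [S -> S S finds]
S S finds south => Z S finds south   [S -> Z]
Z S finds south => Z robot S finds south   [Z -> Z robot]
Z robot S finds south => finds robot S finds south   [Z -> finds]
finds robot S finds south => finds robot S S finds finds south   [S -> S S finds]
finds robot S S finds finds south => finds robot robot S finds finds south   [S -> robot]
finds robot robot S finds finds south => finds robot robot robot finds finds south   [S -> robot]

S => Z => S south => S S finds south => Z S finds south => Z robot S finds south => finds robot S finds south => finds robot S S finds finds south => finds robot robot S finds finds south => finds robot robot robot finds finds south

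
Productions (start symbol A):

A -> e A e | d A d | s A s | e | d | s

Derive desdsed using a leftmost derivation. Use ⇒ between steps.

A ⇒ dAd   [A -> d A d]
dAd ⇒ deAed   [A -> e A e]
deAed ⇒ desAsed   [A -> s A s]
desAsed ⇒ desdsed   [A -> d]

A ⇒ dAd ⇒ deAed ⇒ desAsed ⇒ desdsed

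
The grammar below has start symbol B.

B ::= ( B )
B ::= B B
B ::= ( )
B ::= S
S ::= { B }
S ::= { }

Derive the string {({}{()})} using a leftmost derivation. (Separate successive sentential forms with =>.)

B => S => {B} => {(B)} => {(BB)} => {(SB)} => {({}B)} => {({}S)} => {({}{B})} => {({}{()})}

B => S   [B ::= S]
S => {B}   [S ::= { B }]
{B} => {(B)}   [B ::= ( B )]
{(B)} => {(BB)}   [B ::= B B]
{(BB)} => {(SB)}   [B ::= S]
{(SB)} => {({}B)}   [S ::= { }]
{({}B)} => {({}S)}   [B ::= S]
{({}S)} => {({}{B})}   [S ::= { B }]
{({}{B})} => {({}{()})}   [B ::= ( )]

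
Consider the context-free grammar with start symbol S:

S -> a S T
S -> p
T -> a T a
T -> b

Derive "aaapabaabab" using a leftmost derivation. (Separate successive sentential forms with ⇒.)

S ⇒ aST   [S -> a S T]
aST ⇒ aaSTT   [S -> a S T]
aaSTT ⇒ aaaSTTT   [S -> a S T]
aaaSTTT ⇒ aaapTTT   [S -> p]
aaapTTT ⇒ aaapaTaTT   [T -> a T a]
aaapaTaTT ⇒ aaapabaTT   [T -> b]
aaapabaTT ⇒ aaapabaaTaT   [T -> a T a]
aaapabaaTaT ⇒ aaapabaabaT   [T -> b]
aaapabaabaT ⇒ aaapabaabab   [T -> b]

S⇒aST⇒aaSTT⇒aaaSTTT⇒aaapTTT⇒aaapaTaTT⇒aaapabaTT⇒aaapabaaTaT⇒aaapabaabaT⇒aaapabaabab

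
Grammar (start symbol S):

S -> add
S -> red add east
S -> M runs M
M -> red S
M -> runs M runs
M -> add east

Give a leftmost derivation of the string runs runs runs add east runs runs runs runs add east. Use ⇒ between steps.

S ⇒ M runs M   [S -> M runs M]
M runs M ⇒ runs M runs runs M   [M -> runs M runs]
runs M runs runs M ⇒ runs runs M runs runs runs M   [M -> runs M runs]
runs runs M runs runs runs M ⇒ runs runs runs M runs runs runs runs M   [M -> runs M runs]
runs runs runs M runs runs runs runs M ⇒ runs runs runs add east runs runs runs runs M   [M -> add east]
runs runs runs add east runs runs runs runs M ⇒ runs runs runs add east runs runs runs runs add east   [M -> add east]

S ⇒ M runs M ⇒ runs M runs runs M ⇒ runs runs M runs runs runs M ⇒ runs runs runs M runs runs runs runs M ⇒ runs runs runs add east runs runs runs runs M ⇒ runs runs runs add east runs runs runs runs add east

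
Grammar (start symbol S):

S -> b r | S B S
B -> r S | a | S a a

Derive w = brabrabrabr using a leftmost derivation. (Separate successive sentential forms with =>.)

S => SBS   [S -> S B S]
SBS => SBSBS   [S -> S B S]
SBSBS => SBSBSBS   [S -> S B S]
SBSBSBS => brBSBSBS   [S -> b r]
brBSBSBS => braSBSBS   [B -> a]
braSBSBS => brabrBSBS   [S -> b r]
brabrBSBS => brabraSBS   [B -> a]
brabraSBS => brabrabrBS   [S -> b r]
brabrabrBS => brabrabraS   [B -> a]
brabrabraS => brabrabrabr   [S -> b r]

S=>SBS=>SBSBS=>SBSBSBS=>brBSBSBS=>braSBSBS=>brabrBSBS=>brabraSBS=>brabrabrBS=>brabrabraS=>brabrabrabr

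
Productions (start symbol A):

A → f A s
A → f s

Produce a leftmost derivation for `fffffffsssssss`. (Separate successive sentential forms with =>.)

A => fAs => ffAss => fffAsss => ffffAssss => fffffAsssss => ffffffAssssss => fffffffsssssss

A => fAs   [A → f A s]
fAs => ffAss   [A → f A s]
ffAss => fffAsss   [A → f A s]
fffAsss => ffffAssss   [A → f A s]
ffffAssss => fffffAsssss   [A → f A s]
fffffAsssss => ffffffAssssss   [A → f A s]
ffffffAssssss => fffffffsssssss   [A → f s]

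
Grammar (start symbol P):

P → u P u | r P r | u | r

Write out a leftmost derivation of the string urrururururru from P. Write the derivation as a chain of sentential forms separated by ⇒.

P ⇒ uPu ⇒ urPru ⇒ urrPrru ⇒ urruPurru ⇒ urrurPrurru ⇒ urruruPururru ⇒ urrururururru

P ⇒ uPu   [P → u P u]
uPu ⇒ urPru   [P → r P r]
urPru ⇒ urrPrru   [P → r P r]
urrPrru ⇒ urruPurru   [P → u P u]
urruPurru ⇒ urrurPrurru   [P → r P r]
urrurPrurru ⇒ urruruPururru   [P → u P u]
urruruPururru ⇒ urrururururru   [P → r]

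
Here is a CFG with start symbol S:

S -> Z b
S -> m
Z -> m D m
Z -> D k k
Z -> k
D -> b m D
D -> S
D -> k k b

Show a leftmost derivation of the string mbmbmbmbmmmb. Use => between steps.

S => Zb   [S -> Z b]
Zb => mDmb   [Z -> m D m]
mDmb => mbmDmb   [D -> b m D]
mbmDmb => mbmbmDmb   [D -> b m D]
mbmbmDmb => mbmbmbmDmb   [D -> b m D]
mbmbmbmDmb => mbmbmbmbmDmb   [D -> b m D]
mbmbmbmbmDmb => mbmbmbmbmSmb   [D -> S]
mbmbmbmbmSmb => mbmbmbmbmmmb   [S -> m]

S=>Zb=>mDmb=>mbmDmb=>mbmbmDmb=>mbmbmbmDmb=>mbmbmbmbmDmb=>mbmbmbmbmSmb=>mbmbmbmbmmmb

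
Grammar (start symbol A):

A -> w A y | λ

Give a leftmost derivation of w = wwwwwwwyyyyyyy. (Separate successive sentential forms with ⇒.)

A ⇒ wAy ⇒ wwAyy ⇒ wwwAyyy ⇒ wwwwAyyyy ⇒ wwwwwAyyyyy ⇒ wwwwwwAyyyyyy ⇒ wwwwwwwAyyyyyyy ⇒ wwwwwwwyyyyyyy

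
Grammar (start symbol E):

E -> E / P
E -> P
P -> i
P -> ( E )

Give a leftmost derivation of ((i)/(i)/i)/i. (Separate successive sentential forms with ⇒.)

E ⇒ E/P   [E -> E / P]
E/P ⇒ P/P   [E -> P]
P/P ⇒ (E)/P   [P -> ( E )]
(E)/P ⇒ (E/P)/P   [E -> E / P]
(E/P)/P ⇒ (E/P/P)/P   [E -> E / P]
(E/P/P)/P ⇒ (P/P/P)/P   [E -> P]
(P/P/P)/P ⇒ ((E)/P/P)/P   [P -> ( E )]
((E)/P/P)/P ⇒ ((P)/P/P)/P   [E -> P]
((P)/P/P)/P ⇒ ((i)/P/P)/P   [P -> i]
((i)/P/P)/P ⇒ ((i)/(E)/P)/P   [P -> ( E )]
((i)/(E)/P)/P ⇒ ((i)/(P)/P)/P   [E -> P]
((i)/(P)/P)/P ⇒ ((i)/(i)/P)/P   [P -> i]
((i)/(i)/P)/P ⇒ ((i)/(i)/i)/P   [P -> i]
((i)/(i)/i)/P ⇒ ((i)/(i)/i)/i   [P -> i]

E ⇒ E/P ⇒ P/P ⇒ (E)/P ⇒ (E/P)/P ⇒ (E/P/P)/P ⇒ (P/P/P)/P ⇒ ((E)/P/P)/P ⇒ ((P)/P/P)/P ⇒ ((i)/P/P)/P ⇒ ((i)/(E)/P)/P ⇒ ((i)/(P)/P)/P ⇒ ((i)/(i)/P)/P ⇒ ((i)/(i)/i)/P ⇒ ((i)/(i)/i)/i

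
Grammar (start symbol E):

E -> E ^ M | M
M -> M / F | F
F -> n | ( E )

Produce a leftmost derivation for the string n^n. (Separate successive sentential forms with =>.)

E => E^M   [E -> E ^ M]
E^M => M^M   [E -> M]
M^M => F^M   [M -> F]
F^M => n^M   [F -> n]
n^M => n^F   [M -> F]
n^F => n^n   [F -> n]

E=>E^M=>M^M=>F^M=>n^M=>n^F=>n^n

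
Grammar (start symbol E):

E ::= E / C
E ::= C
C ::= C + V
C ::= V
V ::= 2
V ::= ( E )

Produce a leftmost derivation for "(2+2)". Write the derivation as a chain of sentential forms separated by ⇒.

E ⇒ C   [E ::= C]
C ⇒ V   [C ::= V]
V ⇒ (E)   [V ::= ( E )]
(E) ⇒ (C)   [E ::= C]
(C) ⇒ (C+V)   [C ::= C + V]
(C+V) ⇒ (V+V)   [C ::= V]
(V+V) ⇒ (2+V)   [V ::= 2]
(2+V) ⇒ (2+2)   [V ::= 2]

E ⇒ C ⇒ V ⇒ (E) ⇒ (C) ⇒ (C+V) ⇒ (V+V) ⇒ (2+V) ⇒ (2+2)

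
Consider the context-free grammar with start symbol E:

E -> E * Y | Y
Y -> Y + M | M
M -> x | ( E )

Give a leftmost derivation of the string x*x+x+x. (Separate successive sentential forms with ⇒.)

E ⇒ E*Y ⇒ Y*Y ⇒ M*Y ⇒ x*Y ⇒ x*Y+M ⇒ x*Y+M+M ⇒ x*M+M+M ⇒ x*x+M+M ⇒ x*x+x+M ⇒ x*x+x+x

E ⇒ E*Y   [E -> E * Y]
E*Y ⇒ Y*Y   [E -> Y]
Y*Y ⇒ M*Y   [Y -> M]
M*Y ⇒ x*Y   [M -> x]
x*Y ⇒ x*Y+M   [Y -> Y + M]
x*Y+M ⇒ x*Y+M+M   [Y -> Y + M]
x*Y+M+M ⇒ x*M+M+M   [Y -> M]
x*M+M+M ⇒ x*x+M+M   [M -> x]
x*x+M+M ⇒ x*x+x+M   [M -> x]
x*x+x+M ⇒ x*x+x+x   [M -> x]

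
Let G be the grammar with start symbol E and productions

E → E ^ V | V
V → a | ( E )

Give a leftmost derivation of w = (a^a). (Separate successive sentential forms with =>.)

E => V   [E → V]
V => (E)   [V → ( E )]
(E) => (E^V)   [E → E ^ V]
(E^V) => (V^V)   [E → V]
(V^V) => (a^V)   [V → a]
(a^V) => (a^a)   [V → a]

E => V => (E) => (E^V) => (V^V) => (a^V) => (a^a)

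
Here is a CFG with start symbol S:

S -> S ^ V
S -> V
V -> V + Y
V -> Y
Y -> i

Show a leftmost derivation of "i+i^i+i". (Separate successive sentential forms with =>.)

S => S^V   [S -> S ^ V]
S^V => V^V   [S -> V]
V^V => V+Y^V   [V -> V + Y]
V+Y^V => Y+Y^V   [V -> Y]
Y+Y^V => i+Y^V   [Y -> i]
i+Y^V => i+i^V   [Y -> i]
i+i^V => i+i^V+Y   [V -> V + Y]
i+i^V+Y => i+i^Y+Y   [V -> Y]
i+i^Y+Y => i+i^i+Y   [Y -> i]
i+i^i+Y => i+i^i+i   [Y -> i]

S => S^V => V^V => V+Y^V => Y+Y^V => i+Y^V => i+i^V => i+i^V+Y => i+i^Y+Y => i+i^i+Y => i+i^i+i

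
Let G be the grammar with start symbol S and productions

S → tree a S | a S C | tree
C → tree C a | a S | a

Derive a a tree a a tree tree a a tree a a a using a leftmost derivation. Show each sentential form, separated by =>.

S => a S C => a a S C C => a a tree C C => a a tree a S C => a a tree a a S C C => a a tree a a tree C C => a a tree a a tree tree C a C => a a tree a a tree tree a S a C => a a tree a a tree tree a a S C a C => a a tree a a tree tree a a tree C a C => a a tree a a tree tree a a tree a a C => a a tree a a tree tree a a tree a a a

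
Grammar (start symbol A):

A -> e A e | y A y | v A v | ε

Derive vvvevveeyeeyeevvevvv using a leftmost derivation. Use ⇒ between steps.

A ⇒ vAv ⇒ vvAvv ⇒ vvvAvvv ⇒ vvveAevvv ⇒ vvvevAvevvv ⇒ vvvevvAvvevvv ⇒ vvvevveAevvevvv ⇒ vvvevveeAeevvevvv ⇒ vvvevveeyAyeevvevvv ⇒ vvvevveeyeAeyeevvevvv ⇒ vvvevveeyeeyeevvevvv

A ⇒ vAv   [A -> v A v]
vAv ⇒ vvAvv   [A -> v A v]
vvAvv ⇒ vvvAvvv   [A -> v A v]
vvvAvvv ⇒ vvveAevvv   [A -> e A e]
vvveAevvv ⇒ vvvevAvevvv   [A -> v A v]
vvvevAvevvv ⇒ vvvevvAvvevvv   [A -> v A v]
vvvevvAvvevvv ⇒ vvvevveAevvevvv   [A -> e A e]
vvvevveAevvevvv ⇒ vvvevveeAeevvevvv   [A -> e A e]
vvvevveeAeevvevvv ⇒ vvvevveeyAyeevvevvv   [A -> y A y]
vvvevveeyAyeevvevvv ⇒ vvvevveeyeAeyeevvevvv   [A -> e A e]
vvvevveeyeAeyeevvevvv ⇒ vvvevveeyeeyeevvevvv   [A -> ε]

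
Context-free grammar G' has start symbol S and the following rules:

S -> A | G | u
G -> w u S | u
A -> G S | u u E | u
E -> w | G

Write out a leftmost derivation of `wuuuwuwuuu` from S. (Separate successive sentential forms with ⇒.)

S ⇒ A ⇒ GS ⇒ wuSS ⇒ wuAS ⇒ wuuuES ⇒ wuuuGS ⇒ wuuuwuSS ⇒ wuuuwuGS ⇒ wuuuwuwuSS ⇒ wuuuwuwuAS ⇒ wuuuwuwuuS ⇒ wuuuwuwuuu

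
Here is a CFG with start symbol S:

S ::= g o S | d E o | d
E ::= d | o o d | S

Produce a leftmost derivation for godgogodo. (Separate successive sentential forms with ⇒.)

S ⇒ goS ⇒ godEo ⇒ godSo ⇒ godgoSo ⇒ godgogoSo ⇒ godgogodo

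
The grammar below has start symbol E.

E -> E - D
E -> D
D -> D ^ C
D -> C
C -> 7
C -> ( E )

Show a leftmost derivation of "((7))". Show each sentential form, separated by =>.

E => D => C => (E) => (D) => (C) => ((E)) => ((D)) => ((C)) => ((7))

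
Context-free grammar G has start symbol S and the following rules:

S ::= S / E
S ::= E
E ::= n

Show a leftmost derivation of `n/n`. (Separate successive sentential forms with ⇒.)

S⇒S/E⇒E/E⇒n/E⇒n/n

S ⇒ S/E   [S ::= S / E]
S/E ⇒ E/E   [S ::= E]
E/E ⇒ n/E   [E ::= n]
n/E ⇒ n/n   [E ::= n]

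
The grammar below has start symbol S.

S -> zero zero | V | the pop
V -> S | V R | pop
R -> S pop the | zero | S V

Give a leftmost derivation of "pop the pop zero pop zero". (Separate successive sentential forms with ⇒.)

S ⇒ V ⇒ V R ⇒ V R R ⇒ pop R R ⇒ pop S V R ⇒ pop V V R ⇒ pop V R V R ⇒ pop S R V R ⇒ pop the pop R V R ⇒ pop the pop zero V R ⇒ pop the pop zero pop R ⇒ pop the pop zero pop zero

S ⇒ V   [S -> V]
V ⇒ V R   [V -> V R]
V R ⇒ V R R   [V -> V R]
V R R ⇒ pop R R   [V -> pop]
pop R R ⇒ pop S V R   [R -> S V]
pop S V R ⇒ pop V V R   [S -> V]
pop V V R ⇒ pop V R V R   [V -> V R]
pop V R V R ⇒ pop S R V R   [V -> S]
pop S R V R ⇒ pop the pop R V R   [S -> the pop]
pop the pop R V R ⇒ pop the pop zero V R   [R -> zero]
pop the pop zero V R ⇒ pop the pop zero pop R   [V -> pop]
pop the pop zero pop R ⇒ pop the pop zero pop zero   [R -> zero]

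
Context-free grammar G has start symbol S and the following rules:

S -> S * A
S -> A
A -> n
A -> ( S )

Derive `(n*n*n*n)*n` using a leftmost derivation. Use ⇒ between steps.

S ⇒ S*A ⇒ A*A ⇒ (S)*A ⇒ (S*A)*A ⇒ (S*A*A)*A ⇒ (S*A*A*A)*A ⇒ (A*A*A*A)*A ⇒ (n*A*A*A)*A ⇒ (n*n*A*A)*A ⇒ (n*n*n*A)*A ⇒ (n*n*n*n)*A ⇒ (n*n*n*n)*n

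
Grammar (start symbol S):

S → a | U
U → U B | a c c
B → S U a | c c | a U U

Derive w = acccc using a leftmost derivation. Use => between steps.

S => U => UB => accB => acccc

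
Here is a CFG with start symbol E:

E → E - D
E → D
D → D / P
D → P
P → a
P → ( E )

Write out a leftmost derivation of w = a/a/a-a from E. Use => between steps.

E => E-D   [E → E - D]
E-D => D-D   [E → D]
D-D => D/P-D   [D → D / P]
D/P-D => D/P/P-D   [D → D / P]
D/P/P-D => P/P/P-D   [D → P]
P/P/P-D => a/P/P-D   [P → a]
a/P/P-D => a/a/P-D   [P → a]
a/a/P-D => a/a/a-D   [P → a]
a/a/a-D => a/a/a-P   [D → P]
a/a/a-P => a/a/a-a   [P → a]

E => E-D => D-D => D/P-D => D/P/P-D => P/P/P-D => a/P/P-D => a/a/P-D => a/a/a-D => a/a/a-P => a/a/a-a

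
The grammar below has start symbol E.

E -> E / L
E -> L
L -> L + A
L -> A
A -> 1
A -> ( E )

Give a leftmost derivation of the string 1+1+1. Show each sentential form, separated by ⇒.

E ⇒ L   [E -> L]
L ⇒ L+A   [L -> L + A]
L+A ⇒ L+A+A   [L -> L + A]
L+A+A ⇒ A+A+A   [L -> A]
A+A+A ⇒ 1+A+A   [A -> 1]
1+A+A ⇒ 1+1+A   [A -> 1]
1+1+A ⇒ 1+1+1   [A -> 1]

E ⇒ L ⇒ L+A ⇒ L+A+A ⇒ A+A+A ⇒ 1+A+A ⇒ 1+1+A ⇒ 1+1+1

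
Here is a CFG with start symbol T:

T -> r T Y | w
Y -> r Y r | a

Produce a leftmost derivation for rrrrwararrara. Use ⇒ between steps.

T ⇒ rTY   [T -> r T Y]
rTY ⇒ rrTYY   [T -> r T Y]
rrTYY ⇒ rrrTYYY   [T -> r T Y]
rrrTYYY ⇒ rrrrTYYYY   [T -> r T Y]
rrrrTYYYY ⇒ rrrrwYYYY   [T -> w]
rrrrwYYYY ⇒ rrrrwaYYY   [Y -> a]
rrrrwaYYY ⇒ rrrrwarYrYY   [Y -> r Y r]
rrrrwarYrYY ⇒ rrrrwararYY   [Y -> a]
rrrrwararYY ⇒ rrrrwararrYrY   [Y -> r Y r]
rrrrwararrYrY ⇒ rrrrwararrarY   [Y -> a]
rrrrwararrarY ⇒ rrrrwararrara   [Y -> a]

T ⇒ rTY ⇒ rrTYY ⇒ rrrTYYY ⇒ rrrrTYYYY ⇒ rrrrwYYYY ⇒ rrrrwaYYY ⇒ rrrrwarYrYY ⇒ rrrrwararYY ⇒ rrrrwararrYrY ⇒ rrrrwararrarY ⇒ rrrrwararrara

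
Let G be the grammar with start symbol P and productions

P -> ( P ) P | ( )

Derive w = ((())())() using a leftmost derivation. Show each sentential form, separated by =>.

P => (P)P   [P -> ( P ) P]
(P)P => ((P)P)P   [P -> ( P ) P]
((P)P)P => ((())P)P   [P -> ( )]
((())P)P => ((())())P   [P -> ( )]
((())())P => ((())())()   [P -> ( )]

P=>(P)P=>((P)P)P=>((())P)P=>((())())P=>((())())()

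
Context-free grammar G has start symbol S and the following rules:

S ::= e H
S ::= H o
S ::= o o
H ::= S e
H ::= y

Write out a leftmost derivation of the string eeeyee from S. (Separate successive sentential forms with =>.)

S=>eH=>eSe=>eeHe=>eeSee=>eeeHee=>eeeyee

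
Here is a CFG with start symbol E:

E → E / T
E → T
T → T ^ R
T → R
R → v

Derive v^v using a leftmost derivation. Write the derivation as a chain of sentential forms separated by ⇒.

E ⇒ T   [E → T]
T ⇒ T^R   [T → T ^ R]
T^R ⇒ R^R   [T → R]
R^R ⇒ v^R   [R → v]
v^R ⇒ v^v   [R → v]

E ⇒ T ⇒ T^R ⇒ R^R ⇒ v^R ⇒ v^v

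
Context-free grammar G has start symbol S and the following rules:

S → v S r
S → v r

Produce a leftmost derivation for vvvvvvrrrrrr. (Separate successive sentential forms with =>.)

S => vSr   [S → v S r]
vSr => vvSrr   [S → v S r]
vvSrr => vvvSrrr   [S → v S r]
vvvSrrr => vvvvSrrrr   [S → v S r]
vvvvSrrrr => vvvvvSrrrrr   [S → v S r]
vvvvvSrrrrr => vvvvvvrrrrrr   [S → v r]

S => vSr => vvSrr => vvvSrrr => vvvvSrrrr => vvvvvSrrrrr => vvvvvvrrrrrr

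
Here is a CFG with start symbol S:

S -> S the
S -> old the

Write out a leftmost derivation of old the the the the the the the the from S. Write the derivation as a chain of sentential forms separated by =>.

S => S the   [S -> S the]
S the => S the the   [S -> S the]
S the the => S the the the   [S -> S the]
S the the the => S the the the the   [S -> S the]
S the the the the => S the the the the the   [S -> S the]
S the the the the the => S the the the the the the   [S -> S the]
S the the the the the the => S the the the the the the the   [S -> S the]
S the the the the the the the => old the the the the the the the the   [S -> old the]

S => S the => S the the => S the the the => S the the the the => S the the the the the => S the the the the the the => S the the the the the the the => old the the the the the the the the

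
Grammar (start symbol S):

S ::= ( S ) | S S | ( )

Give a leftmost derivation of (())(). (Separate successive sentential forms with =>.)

S => SS => (S)S => (())S => (())()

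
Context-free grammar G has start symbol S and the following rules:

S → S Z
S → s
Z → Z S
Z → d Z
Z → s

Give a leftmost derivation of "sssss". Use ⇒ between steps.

S ⇒ SZ   [S → S Z]
SZ ⇒ SZZ   [S → S Z]
SZZ ⇒ SZZZ   [S → S Z]
SZZZ ⇒ SZZZZ   [S → S Z]
SZZZZ ⇒ sZZZZ   [S → s]
sZZZZ ⇒ ssZZZ   [Z → s]
ssZZZ ⇒ sssZZ   [Z → s]
sssZZ ⇒ ssssZ   [Z → s]
ssssZ ⇒ sssss   [Z → s]

S ⇒ SZ ⇒ SZZ ⇒ SZZZ ⇒ SZZZZ ⇒ sZZZZ ⇒ ssZZZ ⇒ sssZZ ⇒ ssssZ ⇒ sssss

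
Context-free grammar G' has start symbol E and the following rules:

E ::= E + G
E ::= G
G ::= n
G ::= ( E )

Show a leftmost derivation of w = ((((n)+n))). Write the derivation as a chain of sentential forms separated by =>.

E => G   [E ::= G]
G => (E)   [G ::= ( E )]
(E) => (G)   [E ::= G]
(G) => ((E))   [G ::= ( E )]
((E)) => ((G))   [E ::= G]
((G)) => (((E)))   [G ::= ( E )]
(((E))) => (((E+G)))   [E ::= E + G]
(((E+G))) => (((G+G)))   [E ::= G]
(((G+G))) => ((((E)+G)))   [G ::= ( E )]
((((E)+G))) => ((((G)+G)))   [E ::= G]
((((G)+G))) => ((((n)+G)))   [G ::= n]
((((n)+G))) => ((((n)+n)))   [G ::= n]

E=>G=>(E)=>(G)=>((E))=>((G))=>(((E)))=>(((E+G)))=>(((G+G)))=>((((E)+G)))=>((((G)+G)))=>((((n)+G)))=>((((n)+n)))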